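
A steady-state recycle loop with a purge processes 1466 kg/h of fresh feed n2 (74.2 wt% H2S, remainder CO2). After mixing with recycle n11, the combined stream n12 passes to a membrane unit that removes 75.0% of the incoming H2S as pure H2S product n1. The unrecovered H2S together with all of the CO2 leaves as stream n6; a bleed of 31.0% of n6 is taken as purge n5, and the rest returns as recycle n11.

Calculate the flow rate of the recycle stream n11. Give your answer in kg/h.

CO2 enters only via n2 and leaves only via the purge: 1466×0.258 = 0.310×(CO2 in n6), and the membrane unit passes all CO2, so CO2 in n12 = CO2 in n6 = 1220.1 kg/h.
H2S in n12: m_A = 1466×0.742 + (1−0.310)·(1−0.750)·m_A, so m_A = 1087.8/0.8275 = 1314.5 kg/h.
n6 = (1−0.750)×1314.5 + 1220.1 = 1548.7 kg/h.
Recycle n11 = (1−0.310)×1548.7 = 1068.6 kg/h.

1069 kg/h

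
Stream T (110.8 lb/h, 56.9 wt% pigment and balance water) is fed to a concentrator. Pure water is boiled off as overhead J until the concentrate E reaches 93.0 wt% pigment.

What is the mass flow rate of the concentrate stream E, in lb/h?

pigment is conserved: 110.8×0.569 = 63.045 lb/h all reports to the concentrate.
Concentrate = 63.045/(target fraction) = 67.791 lb/h.

67.79 lb/h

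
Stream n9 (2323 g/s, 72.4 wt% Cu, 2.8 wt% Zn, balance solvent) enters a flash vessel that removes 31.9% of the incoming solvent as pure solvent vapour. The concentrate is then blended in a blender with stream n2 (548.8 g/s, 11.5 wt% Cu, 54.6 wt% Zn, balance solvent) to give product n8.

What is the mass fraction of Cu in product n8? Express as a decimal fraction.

0.649

Vapour removed = 0.319×0.248×2323 = 183.78 g/s; concentrate = 2139.2 g/s.
Cu reaching the mixer = 1681.9 (from concentrate) + 548.8×0.115 = 1745 g/s.
Product flow = 2139.2 + 548.8 = 2688 g/s; Cu fraction = 0.649.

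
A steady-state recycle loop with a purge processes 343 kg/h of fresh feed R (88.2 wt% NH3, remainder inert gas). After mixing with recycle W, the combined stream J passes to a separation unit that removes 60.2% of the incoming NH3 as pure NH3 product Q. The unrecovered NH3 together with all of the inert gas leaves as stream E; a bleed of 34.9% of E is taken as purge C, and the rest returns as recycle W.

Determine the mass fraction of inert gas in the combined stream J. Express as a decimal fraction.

inert gas enters only via R and leaves only via the purge: 343×0.118 = 0.349×(inert gas in E), and the separation unit passes all inert gas, so inert gas in J = inert gas in E = 115.97 kg/h.
NH3 in J: m_A = 343×0.882 + (1−0.349)·(1−0.602)·m_A, so m_A = 302.53/0.7409 = 408.32 kg/h.
J = 408.32 + 115.97 = 524.29 kg/h.
inert gas fraction in J = 115.97/524.29 = 0.221.

0.221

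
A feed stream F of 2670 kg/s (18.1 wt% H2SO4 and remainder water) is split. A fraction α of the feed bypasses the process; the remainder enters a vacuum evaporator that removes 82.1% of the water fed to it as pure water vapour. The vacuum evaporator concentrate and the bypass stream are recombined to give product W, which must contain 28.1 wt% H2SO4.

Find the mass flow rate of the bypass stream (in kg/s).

All 2670×0.181 = 483.27 kg/s of H2SO4 reaches W, so W = 483.27/0.281 = 1719.8 kg/s and vapour = 950.18 kg/s.
The evaporator receives (1−α)·2670 of feed at 0.819 water and removes 0.821 of that water:
0.821×0.819×(1−α)×2670 = 950.18
(1−α) = 950.18/1795.3 = 0.5293;  α = 0.4707.
Bypass flow = 0.4707×2670 = 1256.9 kg/s.

1257 kg/s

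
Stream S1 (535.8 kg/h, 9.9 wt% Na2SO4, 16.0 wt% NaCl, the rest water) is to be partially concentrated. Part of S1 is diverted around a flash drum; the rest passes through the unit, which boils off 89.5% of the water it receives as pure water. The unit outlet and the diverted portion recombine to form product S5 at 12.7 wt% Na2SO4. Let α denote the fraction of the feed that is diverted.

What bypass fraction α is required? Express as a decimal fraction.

All 535.8×0.099 = 53.044 kg/h of Na2SO4 reaches S5, so S5 = 53.044/0.127 = 417.67 kg/h and vapour = 118.13 kg/h.
The evaporator receives (1−α)·535.8 of feed at 0.741 water and removes 0.895 of that water:
0.895×0.741×(1−α)×535.8 = 118.13
(1−α) = 118.13/355.34 = 0.3324;  α = 0.6676.

0.668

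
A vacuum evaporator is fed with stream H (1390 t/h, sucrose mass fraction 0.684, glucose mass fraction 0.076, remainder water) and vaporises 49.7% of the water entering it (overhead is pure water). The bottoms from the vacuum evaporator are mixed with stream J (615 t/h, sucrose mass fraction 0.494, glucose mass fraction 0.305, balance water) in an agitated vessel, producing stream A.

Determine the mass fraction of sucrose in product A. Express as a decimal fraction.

0.682

Vapour removed = 0.497×0.240×1390 = 165.8 t/h; concentrate = 1224.2 t/h.
sucrose reaching the mixer = 950.76 (from concentrate) + 615×0.494 = 1254.6 t/h.
Product flow = 1224.2 + 615 = 1839.2 t/h; sucrose fraction = 0.682.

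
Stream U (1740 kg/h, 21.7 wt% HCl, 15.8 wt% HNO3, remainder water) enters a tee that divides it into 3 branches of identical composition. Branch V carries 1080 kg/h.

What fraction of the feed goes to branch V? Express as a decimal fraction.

0.621

Fraction to V = 1080/1740 = 0.6207.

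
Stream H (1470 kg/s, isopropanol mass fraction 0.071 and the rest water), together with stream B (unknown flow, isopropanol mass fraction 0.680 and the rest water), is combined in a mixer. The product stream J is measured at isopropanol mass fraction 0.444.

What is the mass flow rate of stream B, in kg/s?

2323 kg/s

Let B be the unknown flow. Total out = 1470 + B.
isopropanol balance: 104.37 + 0.680·B = 0.444·(1470 + B)
(0.680 − 0.444)·B = 0.444×1470 − 104.37 = 548.31
B = 548.31 / 0.236 = 2323.3 kg/s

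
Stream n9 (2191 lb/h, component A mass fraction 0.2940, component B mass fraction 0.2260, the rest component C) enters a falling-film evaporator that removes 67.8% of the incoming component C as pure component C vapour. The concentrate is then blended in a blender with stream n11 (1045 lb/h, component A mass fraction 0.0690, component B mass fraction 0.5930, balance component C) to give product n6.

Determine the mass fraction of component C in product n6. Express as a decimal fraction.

Vapour removed = 0.678×0.480×2191 = 713.04 lb/h; concentrate = 1478 lb/h.
component C reaching the mixer = 338.64 (from concentrate) + 1045×0.338 = 691.85 lb/h.
Product flow = 1478 + 1045 = 2523 lb/h; component C fraction = 0.2742.

0.2742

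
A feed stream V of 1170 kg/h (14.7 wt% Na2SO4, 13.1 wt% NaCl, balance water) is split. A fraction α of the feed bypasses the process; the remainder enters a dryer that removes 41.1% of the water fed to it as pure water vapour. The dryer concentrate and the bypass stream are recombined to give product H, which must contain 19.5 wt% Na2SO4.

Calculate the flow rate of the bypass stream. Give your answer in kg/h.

199.5 kg/h

All 1170×0.147 = 171.99 kg/h of Na2SO4 reaches H, so H = 171.99/0.195 = 882 kg/h and vapour = 288 kg/h.
The evaporator receives (1−α)·1170 of feed at 0.722 water and removes 0.411 of that water:
0.411×0.722×(1−α)×1170 = 288
(1−α) = 288/347.19 = 0.8295;  α = 0.1705.
Bypass flow = 0.1705×1170 = 199.46 kg/h.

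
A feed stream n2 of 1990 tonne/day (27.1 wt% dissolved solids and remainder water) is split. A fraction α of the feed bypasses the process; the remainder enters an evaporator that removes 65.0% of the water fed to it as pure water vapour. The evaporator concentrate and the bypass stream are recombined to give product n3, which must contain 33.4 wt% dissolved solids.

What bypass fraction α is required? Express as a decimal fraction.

0.602

All 1990×0.271 = 539.29 tonne/day of dissolved solids reaches n3, so n3 = 539.29/0.334 = 1614.6 tonne/day and vapour = 375.36 tonne/day.
The evaporator receives (1−α)·1990 of feed at 0.729 water and removes 0.650 of that water:
0.650×0.729×(1−α)×1990 = 375.36
(1−α) = 375.36/942.96 = 0.3981;  α = 0.6019.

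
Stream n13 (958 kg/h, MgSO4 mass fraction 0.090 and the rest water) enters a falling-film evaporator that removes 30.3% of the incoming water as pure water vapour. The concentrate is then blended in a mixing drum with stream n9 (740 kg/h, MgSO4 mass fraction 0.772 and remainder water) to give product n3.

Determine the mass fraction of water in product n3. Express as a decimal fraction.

Vapour removed = 0.303×0.910×958 = 264.15 kg/h; concentrate = 693.85 kg/h.
water reaching the mixer = 607.63 (from concentrate) + 740×0.228 = 776.35 kg/h.
Product flow = 693.85 + 740 = 1433.9 kg/h; water fraction = 0.541.

0.541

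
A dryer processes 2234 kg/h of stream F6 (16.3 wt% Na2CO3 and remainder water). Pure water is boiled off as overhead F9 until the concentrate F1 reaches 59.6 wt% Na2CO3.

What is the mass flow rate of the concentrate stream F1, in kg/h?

611 kg/h

Na2CO3 is conserved: 2234×0.163 = 364.14 kg/h all reports to the concentrate.
Concentrate = 364.14/(target fraction) = 610.98 kg/h.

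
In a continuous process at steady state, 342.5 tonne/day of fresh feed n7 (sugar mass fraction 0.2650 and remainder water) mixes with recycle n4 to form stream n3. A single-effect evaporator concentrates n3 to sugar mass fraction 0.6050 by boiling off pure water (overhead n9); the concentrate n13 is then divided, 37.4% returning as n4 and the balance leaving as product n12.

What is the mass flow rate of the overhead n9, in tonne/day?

Overall sugar balance (none leaves overhead): sugar in fresh feed = sugar in product, i.e. 342.5×0.265 = (1−0.374)·n13·0.605.
n13 = 90.763/(0.605×0.626) = 239.65 tonne/day.
Recycle n4 = 0.374×239.65 = 89.629 tonne/day.
Combined feed n3 = 342.5 + 89.629 = 432.13 tonne/day.
Overhead n9 = n3 − n13 = 432.13 − 239.65 = 192.48 tonne/day.

192.5 tonne/day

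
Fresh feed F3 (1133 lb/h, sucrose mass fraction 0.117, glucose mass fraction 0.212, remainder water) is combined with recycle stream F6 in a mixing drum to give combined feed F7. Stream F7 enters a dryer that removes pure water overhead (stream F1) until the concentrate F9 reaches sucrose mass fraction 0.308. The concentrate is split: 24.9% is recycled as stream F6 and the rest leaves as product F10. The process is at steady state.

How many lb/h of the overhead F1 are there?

Overall sucrose balance (none leaves overhead): sucrose in fresh feed = sucrose in product, i.e. 1133×0.117 = (1−0.249)·F9·0.308.
F9 = 132.56/(0.308×0.751) = 573.09 lb/h.
Recycle F6 = 0.249×573.09 = 142.7 lb/h.
Combined feed F7 = 1133 + 142.7 = 1275.7 lb/h.
Overhead F1 = F7 − F9 = 1275.7 − 573.09 = 702.61 lb/h.

702.6 lb/h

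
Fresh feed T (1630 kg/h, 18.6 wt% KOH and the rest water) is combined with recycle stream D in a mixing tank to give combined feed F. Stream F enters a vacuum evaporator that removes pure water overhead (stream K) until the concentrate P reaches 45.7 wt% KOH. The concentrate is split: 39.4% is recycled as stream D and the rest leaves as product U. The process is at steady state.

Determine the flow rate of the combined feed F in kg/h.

2061 kg/h

Overall KOH balance (none leaves overhead): KOH in fresh feed = KOH in product, i.e. 1630×0.186 = (1−0.394)·P·0.457.
P = 303.18/(0.457×0.606) = 1094.7 kg/h.
Recycle D = 0.394×1094.7 = 431.33 kg/h.
Combined feed F = 1630 + 431.33 = 2061.3 kg/h.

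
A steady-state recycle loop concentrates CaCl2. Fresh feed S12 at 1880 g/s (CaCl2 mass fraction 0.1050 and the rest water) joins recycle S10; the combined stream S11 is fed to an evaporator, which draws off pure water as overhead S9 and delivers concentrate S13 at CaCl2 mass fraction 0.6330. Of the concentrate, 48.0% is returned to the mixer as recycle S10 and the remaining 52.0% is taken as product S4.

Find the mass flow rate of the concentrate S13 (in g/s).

Overall CaCl2 balance (none leaves overhead): CaCl2 in fresh feed = CaCl2 in product, i.e. 1880×0.105 = (1−0.480)·S13·0.633.
S13 = 197.4/(0.633×0.520) = 599.71 g/s.

599.7 g/s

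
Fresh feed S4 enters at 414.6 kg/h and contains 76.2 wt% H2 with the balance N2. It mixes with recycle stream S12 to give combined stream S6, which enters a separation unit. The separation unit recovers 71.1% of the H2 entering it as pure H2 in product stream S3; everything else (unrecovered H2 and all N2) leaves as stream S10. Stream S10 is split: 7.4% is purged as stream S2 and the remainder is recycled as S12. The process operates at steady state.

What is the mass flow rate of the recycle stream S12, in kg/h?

N2 enters only via S4 and leaves only via the purge: 414.6×0.238 = 0.074×(N2 in S10), and the separation unit passes all N2, so N2 in S6 = N2 in S10 = 1333.4 kg/h.
H2 in S6: m_A = 414.6×0.762 + (1−0.074)·(1−0.711)·m_A, so m_A = 315.93/0.7324 = 431.36 kg/h.
S10 = (1−0.711)×431.36 + 1333.4 = 1458.1 kg/h.
Recycle S12 = (1−0.074)×1458.1 = 1350.2 kg/h.

1350 kg/h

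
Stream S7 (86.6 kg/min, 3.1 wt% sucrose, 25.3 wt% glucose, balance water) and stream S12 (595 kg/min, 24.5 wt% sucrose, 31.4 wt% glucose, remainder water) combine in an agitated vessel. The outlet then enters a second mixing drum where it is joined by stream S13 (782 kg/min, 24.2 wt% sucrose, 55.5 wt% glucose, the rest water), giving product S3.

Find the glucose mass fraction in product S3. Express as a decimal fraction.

Overall, product flow = 1463.6 kg/min.
glucose in = 86.6×0.253 + 595×0.314 + 782×0.555 = 642.75 kg/min.
glucose fraction in S3 = 0.439.

0.439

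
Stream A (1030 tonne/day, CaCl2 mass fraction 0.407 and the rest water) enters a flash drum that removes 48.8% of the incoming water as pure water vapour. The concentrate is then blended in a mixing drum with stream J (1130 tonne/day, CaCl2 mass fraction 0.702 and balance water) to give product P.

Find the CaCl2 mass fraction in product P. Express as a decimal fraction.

0.651

Vapour removed = 0.488×0.593×1030 = 298.07 tonne/day; concentrate = 731.93 tonne/day.
CaCl2 reaching the mixer = 419.21 (from concentrate) + 1130×0.702 = 1212.5 tonne/day.
Product flow = 731.93 + 1130 = 1861.9 tonne/day; CaCl2 fraction = 0.651.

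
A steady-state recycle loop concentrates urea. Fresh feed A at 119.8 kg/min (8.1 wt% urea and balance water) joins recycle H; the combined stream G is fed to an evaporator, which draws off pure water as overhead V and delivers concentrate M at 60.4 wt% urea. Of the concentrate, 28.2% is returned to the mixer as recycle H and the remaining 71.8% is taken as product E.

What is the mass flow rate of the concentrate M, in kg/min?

Overall urea balance (none leaves overhead): urea in fresh feed = urea in product, i.e. 119.8×0.081 = (1−0.282)·M·0.604.
M = 9.7038/(0.604×0.718) = 22.376 kg/min.

22.38 kg/min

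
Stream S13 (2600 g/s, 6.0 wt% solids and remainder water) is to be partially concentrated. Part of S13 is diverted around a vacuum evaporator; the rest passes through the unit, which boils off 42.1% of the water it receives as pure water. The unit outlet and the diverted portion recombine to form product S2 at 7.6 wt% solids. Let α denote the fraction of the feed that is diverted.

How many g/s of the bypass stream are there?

All 2600×0.060 = 156 g/s of solids reaches S2, so S2 = 156/0.076 = 2052.6 g/s and vapour = 547.37 g/s.
The evaporator receives (1−α)·2600 of feed at 0.940 water and removes 0.421 of that water:
0.421×0.940×(1−α)×2600 = 547.37
(1−α) = 547.37/1028.9 = 0.5320;  α = 0.4680.
Bypass flow = 0.4680×2600 = 1216.8 g/s.

1217 g/s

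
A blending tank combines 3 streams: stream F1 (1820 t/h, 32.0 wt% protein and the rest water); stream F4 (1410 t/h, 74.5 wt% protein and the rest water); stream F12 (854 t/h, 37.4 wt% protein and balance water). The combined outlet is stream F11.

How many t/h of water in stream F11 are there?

water out = water in = 1820×0.680 + 1410×0.255 + 854×0.626 = 2131.8 t/h.

2132 t/h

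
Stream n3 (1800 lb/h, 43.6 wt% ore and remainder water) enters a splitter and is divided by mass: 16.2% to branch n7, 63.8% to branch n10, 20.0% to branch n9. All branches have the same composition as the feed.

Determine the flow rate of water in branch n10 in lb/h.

Branch n10 total = 0.638×1800 = 1148.4 lb/h.
water in n10 = 0.564×1148.4 = 647.7 lb/h.

647.7 lb/h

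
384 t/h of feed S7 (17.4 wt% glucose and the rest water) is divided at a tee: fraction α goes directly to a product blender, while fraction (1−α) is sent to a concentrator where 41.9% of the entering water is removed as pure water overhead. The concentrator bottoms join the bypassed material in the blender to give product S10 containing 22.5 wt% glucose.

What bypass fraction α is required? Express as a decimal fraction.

All 384×0.174 = 66.816 t/h of glucose reaches S10, so S10 = 66.816/0.225 = 296.96 t/h and vapour = 87.04 t/h.
The evaporator receives (1−α)·384 of feed at 0.826 water and removes 0.419 of that water:
0.419×0.826×(1−α)×384 = 87.04
(1−α) = 87.04/132.9 = 0.6549;  α = 0.3451.

0.345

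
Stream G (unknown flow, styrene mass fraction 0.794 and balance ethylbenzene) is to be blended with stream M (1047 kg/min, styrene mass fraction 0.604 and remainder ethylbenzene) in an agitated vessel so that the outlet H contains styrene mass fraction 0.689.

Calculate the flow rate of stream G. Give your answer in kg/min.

847.6 kg/min

Let G be the unknown flow. Total out = 1047 + G.
styrene balance: 632.39 + 0.794·G = 0.689·(1047 + G)
(0.794 − 0.689)·G = 0.689×1047 − 632.39 = 88.995
G = 88.995 / 0.105 = 847.57 kg/min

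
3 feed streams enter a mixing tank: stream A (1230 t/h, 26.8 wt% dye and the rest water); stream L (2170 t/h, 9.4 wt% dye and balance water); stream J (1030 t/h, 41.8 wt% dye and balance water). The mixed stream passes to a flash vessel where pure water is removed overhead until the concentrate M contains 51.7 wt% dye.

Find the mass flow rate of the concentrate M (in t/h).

dye entering = 1230×0.268 + 2170×0.094 + 1030×0.418 = 964.16 t/h.
All dye reports to M, so M = 964.16/0.517 = 1864.9 t/h.

1865 t/h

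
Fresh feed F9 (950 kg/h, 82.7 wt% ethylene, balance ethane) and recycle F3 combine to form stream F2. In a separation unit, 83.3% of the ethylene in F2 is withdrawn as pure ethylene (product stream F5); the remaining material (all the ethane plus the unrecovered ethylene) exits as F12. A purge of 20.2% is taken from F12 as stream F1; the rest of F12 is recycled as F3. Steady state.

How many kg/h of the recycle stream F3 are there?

ethane enters only via F9 and leaves only via the purge: 950×0.173 = 0.202×(ethane in F12), and the separation unit passes all ethane, so ethane in F2 = ethane in F12 = 813.61 kg/h.
ethylene in F2: m_A = 950×0.827 + (1−0.202)·(1−0.833)·m_A, so m_A = 785.65/0.8667 = 906.45 kg/h.
F12 = (1−0.833)×906.45 + 813.61 = 964.99 kg/h.
Recycle F3 = (1−0.202)×964.99 = 770.06 kg/h.

770.1 kg/h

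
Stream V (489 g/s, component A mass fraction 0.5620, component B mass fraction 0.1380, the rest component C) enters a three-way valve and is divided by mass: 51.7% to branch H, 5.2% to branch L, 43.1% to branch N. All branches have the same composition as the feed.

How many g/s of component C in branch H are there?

Branch H total = 0.517×489 = 252.81 g/s.
component C in H = 0.300×252.81 = 75.844 g/s.

75.84 g/s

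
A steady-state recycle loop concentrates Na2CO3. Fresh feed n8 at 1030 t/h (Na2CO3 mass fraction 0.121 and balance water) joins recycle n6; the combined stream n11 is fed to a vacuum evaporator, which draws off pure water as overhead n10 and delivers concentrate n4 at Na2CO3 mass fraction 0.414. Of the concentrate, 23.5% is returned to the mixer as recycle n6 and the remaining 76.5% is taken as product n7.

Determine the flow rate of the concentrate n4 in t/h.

393.5 t/h

Overall Na2CO3 balance (none leaves overhead): Na2CO3 in fresh feed = Na2CO3 in product, i.e. 1030×0.121 = (1−0.235)·n4·0.414.
n4 = 124.63/(0.414×0.765) = 393.51 t/h.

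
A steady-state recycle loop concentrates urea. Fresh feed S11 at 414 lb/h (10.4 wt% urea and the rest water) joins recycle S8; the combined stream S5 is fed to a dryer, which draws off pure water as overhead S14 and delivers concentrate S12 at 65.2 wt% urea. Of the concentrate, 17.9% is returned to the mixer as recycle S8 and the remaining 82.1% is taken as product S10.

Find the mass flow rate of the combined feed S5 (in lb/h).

Overall urea balance (none leaves overhead): urea in fresh feed = urea in product, i.e. 414×0.104 = (1−0.179)·S12·0.652.
S12 = 43.056/(0.652×0.821) = 80.435 lb/h.
Recycle S8 = 0.179×80.435 = 14.398 lb/h.
Combined feed S5 = 414 + 14.398 = 428.4 lb/h.

428.4 lb/h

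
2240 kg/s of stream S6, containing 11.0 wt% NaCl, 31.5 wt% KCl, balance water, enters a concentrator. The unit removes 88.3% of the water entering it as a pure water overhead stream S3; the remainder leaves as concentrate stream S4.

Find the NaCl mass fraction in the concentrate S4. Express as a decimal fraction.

NaCl is not removed: 2240×0.110 = 246.4 kg/s of NaCl enters S4.
water entering = 2240×0.575 = 1288 kg/s; overhead removed = 0.883×1288 = 1137.3 kg/s.
Concentrate = 2240 − 1137.3 = 1102.7 kg/s.
Mass fraction = 246.4/1102.7 = 0.2235.

0.2235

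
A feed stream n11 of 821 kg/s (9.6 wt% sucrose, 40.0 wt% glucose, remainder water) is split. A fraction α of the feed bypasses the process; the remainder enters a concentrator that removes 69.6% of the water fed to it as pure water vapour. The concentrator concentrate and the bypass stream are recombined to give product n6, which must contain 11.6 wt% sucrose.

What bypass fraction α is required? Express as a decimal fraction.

All 821×0.096 = 78.816 kg/s of sucrose reaches n6, so n6 = 78.816/0.116 = 679.45 kg/s and vapour = 141.55 kg/s.
The evaporator receives (1−α)·821 of feed at 0.504 water and removes 0.696 of that water:
0.696×0.504×(1−α)×821 = 141.55
(1−α) = 141.55/287.99 = 0.4915;  α = 0.5085.

0.508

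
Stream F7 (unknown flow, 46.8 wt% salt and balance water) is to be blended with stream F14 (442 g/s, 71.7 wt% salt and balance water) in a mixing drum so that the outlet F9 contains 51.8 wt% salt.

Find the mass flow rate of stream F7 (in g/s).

1759 g/s

Let F7 be the unknown flow. Total out = 442 + F7.
salt balance: 316.91 + 0.468·F7 = 0.518·(442 + F7)
(0.468 − 0.518)·F7 = 0.518×442 − 316.91 = -87.958
F7 = -87.958 / -0.050 = 1759.2 g/s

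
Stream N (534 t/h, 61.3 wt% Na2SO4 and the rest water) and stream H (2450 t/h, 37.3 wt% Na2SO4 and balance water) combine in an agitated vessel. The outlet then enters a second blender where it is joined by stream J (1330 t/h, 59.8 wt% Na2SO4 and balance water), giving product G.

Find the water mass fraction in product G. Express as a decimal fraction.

0.5279

Overall, product flow = 4314 t/h.
water in = 534×0.387 + 2450×0.627 + 1330×0.402 = 2277.5 t/h.
water fraction in G = 0.5279.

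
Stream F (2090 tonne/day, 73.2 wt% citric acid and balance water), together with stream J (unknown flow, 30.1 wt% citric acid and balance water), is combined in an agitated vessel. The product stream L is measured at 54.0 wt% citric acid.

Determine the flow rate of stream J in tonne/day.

1679 tonne/day

Let J be the unknown flow. Total out = 2090 + J.
citric acid balance: 1529.9 + 0.301·J = 0.540·(2090 + J)
(0.301 − 0.540)·J = 0.540×2090 − 1529.9 = -401.28
J = -401.28 / -0.239 = 1679 tonne/day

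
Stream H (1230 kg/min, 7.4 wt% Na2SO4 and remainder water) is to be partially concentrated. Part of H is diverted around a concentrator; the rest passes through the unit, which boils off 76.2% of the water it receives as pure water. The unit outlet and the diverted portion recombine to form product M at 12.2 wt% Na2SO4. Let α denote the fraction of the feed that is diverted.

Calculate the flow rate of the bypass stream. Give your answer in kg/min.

All 1230×0.074 = 91.02 kg/min of Na2SO4 reaches M, so M = 91.02/0.122 = 746.07 kg/min and vapour = 483.93 kg/min.
The evaporator receives (1−α)·1230 of feed at 0.926 water and removes 0.762 of that water:
0.762×0.926×(1−α)×1230 = 483.93
(1−α) = 483.93/867.9 = 0.5576;  α = 0.4424.
Bypass flow = 0.4424×1230 = 544.16 kg/min.

544.2 kg/min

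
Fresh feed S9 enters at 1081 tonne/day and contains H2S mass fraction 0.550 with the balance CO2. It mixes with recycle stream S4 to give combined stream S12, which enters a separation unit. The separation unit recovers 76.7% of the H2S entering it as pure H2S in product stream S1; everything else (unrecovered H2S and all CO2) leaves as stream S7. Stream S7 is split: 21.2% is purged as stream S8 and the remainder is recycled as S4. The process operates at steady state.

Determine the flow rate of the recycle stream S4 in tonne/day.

1942 tonne/day

CO2 enters only via S9 and leaves only via the purge: 1081×0.450 = 0.212×(CO2 in S7), and the separation unit passes all CO2, so CO2 in S12 = CO2 in S7 = 2294.6 tonne/day.
H2S in S12: m_A = 1081×0.550 + (1−0.212)·(1−0.767)·m_A, so m_A = 594.55/0.8164 = 728.26 tonne/day.
S7 = (1−0.767)×728.26 + 2294.6 = 2464.3 tonne/day.
Recycle S4 = (1−0.212)×2464.3 = 1941.8 tonne/day.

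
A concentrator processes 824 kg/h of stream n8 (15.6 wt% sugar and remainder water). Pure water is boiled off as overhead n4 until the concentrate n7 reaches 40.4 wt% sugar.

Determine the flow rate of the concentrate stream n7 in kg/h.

sugar is conserved: 824×0.156 = 128.54 kg/h all reports to the concentrate.
Concentrate = 128.54/(target fraction) = 318.18 kg/h.

318.2 kg/h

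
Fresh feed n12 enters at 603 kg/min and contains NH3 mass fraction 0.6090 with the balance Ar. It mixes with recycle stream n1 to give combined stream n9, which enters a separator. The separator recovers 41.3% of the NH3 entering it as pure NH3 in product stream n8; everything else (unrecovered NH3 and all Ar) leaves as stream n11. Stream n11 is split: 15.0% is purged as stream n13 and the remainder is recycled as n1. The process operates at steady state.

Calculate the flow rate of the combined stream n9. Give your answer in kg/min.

2305 kg/min

Ar enters only via n12 and leaves only via the purge: 603×0.391 = 0.150×(Ar in n11), and the separator passes all Ar, so Ar in n9 = Ar in n11 = 1571.8 kg/min.
NH3 in n9: m_A = 603×0.609 + (1−0.150)·(1−0.413)·m_A, so m_A = 367.23/0.5010 = 732.91 kg/min.
n9 = 732.91 + 1571.8 = 2304.7 kg/min.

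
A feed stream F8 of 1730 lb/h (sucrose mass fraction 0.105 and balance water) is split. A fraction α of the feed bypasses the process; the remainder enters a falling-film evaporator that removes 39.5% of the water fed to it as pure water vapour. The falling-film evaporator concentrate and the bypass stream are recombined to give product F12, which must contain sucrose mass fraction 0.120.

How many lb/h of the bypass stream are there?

All 1730×0.105 = 181.65 lb/h of sucrose reaches F12, so F12 = 181.65/0.120 = 1513.8 lb/h and vapour = 216.25 lb/h.
The evaporator receives (1−α)·1730 of feed at 0.895 water and removes 0.395 of that water:
0.395×0.895×(1−α)×1730 = 216.25
(1−α) = 216.25/611.6 = 0.3536;  α = 0.6464.
Bypass flow = 0.6464×1730 = 1118.3 lb/h.

1118 lb/h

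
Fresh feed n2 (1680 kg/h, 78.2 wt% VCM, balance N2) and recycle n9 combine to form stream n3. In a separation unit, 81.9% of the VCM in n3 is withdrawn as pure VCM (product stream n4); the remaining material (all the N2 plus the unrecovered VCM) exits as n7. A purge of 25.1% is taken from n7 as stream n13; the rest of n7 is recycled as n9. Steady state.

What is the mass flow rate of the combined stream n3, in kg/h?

2979 kg/h

N2 enters only via n2 and leaves only via the purge: 1680×0.218 = 0.251×(N2 in n7), and the separation unit passes all N2, so N2 in n3 = N2 in n7 = 1459.1 kg/h.
VCM in n3: m_A = 1680×0.782 + (1−0.251)·(1−0.819)·m_A, so m_A = 1313.8/0.8644 = 1519.8 kg/h.
n3 = 1519.8 + 1459.1 = 2978.9 kg/h.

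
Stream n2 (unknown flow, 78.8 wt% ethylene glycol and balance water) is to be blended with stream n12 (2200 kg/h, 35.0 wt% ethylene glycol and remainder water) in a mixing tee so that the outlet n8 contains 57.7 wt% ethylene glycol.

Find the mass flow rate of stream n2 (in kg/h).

Let n2 be the unknown flow. Total out = 2200 + n2.
ethylene glycol balance: 770 + 0.788·n2 = 0.577·(2200 + n2)
(0.788 − 0.577)·n2 = 0.577×2200 − 770 = 499.4
n2 = 499.4 / 0.211 = 2366.8 kg/h

2367 kg/h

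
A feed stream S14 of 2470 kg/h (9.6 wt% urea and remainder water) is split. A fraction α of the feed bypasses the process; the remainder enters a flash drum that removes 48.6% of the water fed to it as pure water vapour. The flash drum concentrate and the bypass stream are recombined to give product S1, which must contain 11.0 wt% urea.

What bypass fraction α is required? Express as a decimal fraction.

All 2470×0.096 = 237.12 kg/h of urea reaches S1, so S1 = 237.12/0.110 = 2155.6 kg/h and vapour = 314.36 kg/h.
The evaporator receives (1−α)·2470 of feed at 0.904 water and removes 0.486 of that water:
0.486×0.904×(1−α)×2470 = 314.36
(1−α) = 314.36/1085.2 = 0.2897;  α = 0.7103.

0.710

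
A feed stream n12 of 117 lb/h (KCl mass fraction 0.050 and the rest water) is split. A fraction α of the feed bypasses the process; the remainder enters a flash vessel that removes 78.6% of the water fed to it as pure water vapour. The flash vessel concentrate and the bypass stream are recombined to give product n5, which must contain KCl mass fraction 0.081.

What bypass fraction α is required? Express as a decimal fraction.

0.487

All 117×0.050 = 5.85 lb/h of KCl reaches n5, so n5 = 5.85/0.081 = 72.222 lb/h and vapour = 44.778 lb/h.
The evaporator receives (1−α)·117 of feed at 0.950 water and removes 0.786 of that water:
0.786×0.950×(1−α)×117 = 44.778
(1−α) = 44.778/87.364 = 0.5125;  α = 0.4875.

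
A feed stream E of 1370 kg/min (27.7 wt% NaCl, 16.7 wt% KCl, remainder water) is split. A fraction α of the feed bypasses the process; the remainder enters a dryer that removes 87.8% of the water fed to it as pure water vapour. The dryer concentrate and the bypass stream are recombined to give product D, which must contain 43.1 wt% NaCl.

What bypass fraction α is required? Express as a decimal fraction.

0.268

All 1370×0.277 = 379.49 kg/min of NaCl reaches D, so D = 379.49/0.431 = 880.49 kg/min and vapour = 489.51 kg/min.
The evaporator receives (1−α)·1370 of feed at 0.556 water and removes 0.878 of that water:
0.878×0.556×(1−α)×1370 = 489.51
(1−α) = 489.51/668.79 = 0.7319;  α = 0.2681.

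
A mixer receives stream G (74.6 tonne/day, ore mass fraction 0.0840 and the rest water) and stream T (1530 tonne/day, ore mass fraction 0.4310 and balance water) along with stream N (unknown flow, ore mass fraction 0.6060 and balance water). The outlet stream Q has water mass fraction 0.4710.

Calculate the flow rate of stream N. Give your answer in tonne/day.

2378 tonne/day

Let N be the unknown flow. Total out = 1604.6 + N.
water balance: 938.9 + 0.394·N = 0.471·(1604.6 + N)
(0.394 − 0.471)·N = 0.471×1604.6 − 938.9 = -183.14
N = -183.14 / -0.077 = 2378.4 tonne/day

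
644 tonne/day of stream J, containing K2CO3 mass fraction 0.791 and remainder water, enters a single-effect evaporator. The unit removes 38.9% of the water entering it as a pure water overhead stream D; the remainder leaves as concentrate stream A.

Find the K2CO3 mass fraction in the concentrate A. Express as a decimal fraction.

0.861

K2CO3 is not removed: 644×0.791 = 509.4 tonne/day of K2CO3 enters A.
water entering = 644×0.209 = 134.6 tonne/day; overhead removed = 0.389×134.6 = 52.358 tonne/day.
Concentrate = 644 − 52.358 = 591.64 tonne/day.
Mass fraction = 509.4/591.64 = 0.861.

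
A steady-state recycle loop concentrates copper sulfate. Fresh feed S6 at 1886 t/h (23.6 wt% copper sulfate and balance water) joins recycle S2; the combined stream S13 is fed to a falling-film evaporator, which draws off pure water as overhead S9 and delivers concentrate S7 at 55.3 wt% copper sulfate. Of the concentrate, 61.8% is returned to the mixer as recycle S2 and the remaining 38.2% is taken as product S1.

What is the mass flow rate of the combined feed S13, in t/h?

3188 t/h

Overall copper sulfate balance (none leaves overhead): copper sulfate in fresh feed = copper sulfate in product, i.e. 1886×0.236 = (1−0.618)·S7·0.553.
S7 = 445.1/(0.553×0.382) = 2107 t/h.
Recycle S2 = 0.618×2107 = 1302.1 t/h.
Combined feed S13 = 1886 + 1302.1 = 3188.1 t/h.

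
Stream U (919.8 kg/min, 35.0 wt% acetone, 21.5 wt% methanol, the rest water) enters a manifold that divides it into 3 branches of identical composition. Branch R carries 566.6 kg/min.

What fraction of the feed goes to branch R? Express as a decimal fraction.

Fraction to R = 566.6/919.8 = 0.6160.

0.616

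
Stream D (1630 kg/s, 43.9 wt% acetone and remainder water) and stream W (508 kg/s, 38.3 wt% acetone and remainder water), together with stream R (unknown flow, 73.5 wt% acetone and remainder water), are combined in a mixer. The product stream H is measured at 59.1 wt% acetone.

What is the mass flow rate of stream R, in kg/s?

Let R be the unknown flow. Total out = 2138 + R.
acetone balance: 910.13 + 0.735·R = 0.591·(2138 + R)
(0.735 − 0.591)·R = 0.591×2138 − 910.13 = 353.42
R = 353.42 / 0.144 = 2454.3 kg/s

2454 kg/s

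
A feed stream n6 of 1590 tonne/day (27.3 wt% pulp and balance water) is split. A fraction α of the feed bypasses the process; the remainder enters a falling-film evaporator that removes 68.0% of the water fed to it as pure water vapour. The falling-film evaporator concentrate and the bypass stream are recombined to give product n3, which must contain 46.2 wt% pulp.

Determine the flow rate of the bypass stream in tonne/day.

All 1590×0.273 = 434.07 tonne/day of pulp reaches n3, so n3 = 434.07/0.462 = 939.55 tonne/day and vapour = 650.45 tonne/day.
The evaporator receives (1−α)·1590 of feed at 0.727 water and removes 0.680 of that water:
0.680×0.727×(1−α)×1590 = 650.45
(1−α) = 650.45/786.03 = 0.8275;  α = 0.1725.
Bypass flow = 0.1725×1590 = 274.25 tonne/day.

274.2 tonne/day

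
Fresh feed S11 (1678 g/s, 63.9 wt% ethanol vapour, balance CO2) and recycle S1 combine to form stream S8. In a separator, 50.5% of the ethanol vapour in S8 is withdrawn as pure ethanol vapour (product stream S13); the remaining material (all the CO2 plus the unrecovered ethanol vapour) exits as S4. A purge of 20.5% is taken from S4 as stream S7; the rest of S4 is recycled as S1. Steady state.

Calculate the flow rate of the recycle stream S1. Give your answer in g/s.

3045 g/s

CO2 enters only via S11 and leaves only via the purge: 1678×0.361 = 0.205×(CO2 in S4), and the separator passes all CO2, so CO2 in S8 = CO2 in S4 = 2954.9 g/s.
ethanol vapour in S8: m_A = 1678×0.639 + (1−0.205)·(1−0.505)·m_A, so m_A = 1072.2/0.6065 = 1768 g/s.
S4 = (1−0.505)×1768 + 2954.9 = 3830.1 g/s.
Recycle S1 = (1−0.205)×3830.1 = 3044.9 g/s.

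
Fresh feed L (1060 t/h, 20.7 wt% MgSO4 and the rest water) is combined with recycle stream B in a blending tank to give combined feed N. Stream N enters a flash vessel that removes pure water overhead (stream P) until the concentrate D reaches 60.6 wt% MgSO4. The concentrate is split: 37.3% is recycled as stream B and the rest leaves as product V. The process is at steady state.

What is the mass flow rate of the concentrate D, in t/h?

577.5 t/h

Overall MgSO4 balance (none leaves overhead): MgSO4 in fresh feed = MgSO4 in product, i.e. 1060×0.207 = (1−0.373)·D·0.606.
D = 219.42/(0.606×0.627) = 577.48 t/h.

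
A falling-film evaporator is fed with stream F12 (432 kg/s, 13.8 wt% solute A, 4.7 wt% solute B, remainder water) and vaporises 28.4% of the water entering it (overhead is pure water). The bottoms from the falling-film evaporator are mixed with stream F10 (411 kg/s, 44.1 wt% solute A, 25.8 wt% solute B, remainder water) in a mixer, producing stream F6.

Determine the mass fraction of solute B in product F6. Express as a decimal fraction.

Vapour removed = 0.284×0.815×432 = 99.991 kg/s; concentrate = 332.01 kg/s.
solute B reaching the mixer = 20.304 (from concentrate) + 411×0.258 = 126.34 kg/s.
Product flow = 332.01 + 411 = 743.01 kg/s; solute B fraction = 0.170.

0.170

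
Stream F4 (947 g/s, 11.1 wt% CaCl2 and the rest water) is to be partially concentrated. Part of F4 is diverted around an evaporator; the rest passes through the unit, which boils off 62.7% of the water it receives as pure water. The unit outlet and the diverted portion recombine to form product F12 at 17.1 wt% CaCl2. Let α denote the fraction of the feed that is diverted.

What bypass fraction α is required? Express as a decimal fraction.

All 947×0.111 = 105.12 g/s of CaCl2 reaches F12, so F12 = 105.12/0.171 = 614.72 g/s and vapour = 332.28 g/s.
The evaporator receives (1−α)·947 of feed at 0.889 water and removes 0.627 of that water:
0.627×0.889×(1−α)×947 = 332.28
(1−α) = 332.28/527.86 = 0.6295;  α = 0.3705.

0.371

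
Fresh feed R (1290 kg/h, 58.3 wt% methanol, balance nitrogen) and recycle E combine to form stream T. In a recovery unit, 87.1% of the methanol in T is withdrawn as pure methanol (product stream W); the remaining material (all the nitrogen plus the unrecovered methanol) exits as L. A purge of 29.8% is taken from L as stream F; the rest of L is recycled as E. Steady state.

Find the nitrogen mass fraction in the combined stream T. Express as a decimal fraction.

nitrogen enters only via R and leaves only via the purge: 1290×0.417 = 0.298×(nitrogen in L), and the recovery unit passes all nitrogen, so nitrogen in T = nitrogen in L = 1805.1 kg/h.
methanol in T: m_A = 1290×0.583 + (1−0.298)·(1−0.871)·m_A, so m_A = 752.07/0.9094 = 826.96 kg/h.
T = 826.96 + 1805.1 = 2632.1 kg/h.
nitrogen fraction in T = 1805.1/2632.1 = 0.6858.

0.6858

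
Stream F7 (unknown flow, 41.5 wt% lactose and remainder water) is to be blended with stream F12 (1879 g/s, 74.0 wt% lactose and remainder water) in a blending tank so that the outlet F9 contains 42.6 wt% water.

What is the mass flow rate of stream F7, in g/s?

1962 g/s

Let F7 be the unknown flow. Total out = 1879 + F7.
water balance: 488.54 + 0.585·F7 = 0.426·(1879 + F7)
(0.585 − 0.426)·F7 = 0.426×1879 − 488.54 = 311.91
F7 = 311.91 / 0.159 = 1961.7 g/s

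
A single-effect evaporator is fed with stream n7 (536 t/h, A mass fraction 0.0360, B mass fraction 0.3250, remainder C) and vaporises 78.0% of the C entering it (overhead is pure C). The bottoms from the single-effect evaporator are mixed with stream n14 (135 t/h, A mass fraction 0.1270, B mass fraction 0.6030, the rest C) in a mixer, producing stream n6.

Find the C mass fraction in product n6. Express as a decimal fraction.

0.2768

Vapour removed = 0.780×0.639×536 = 267.15 t/h; concentrate = 268.85 t/h.
C reaching the mixer = 75.351 (from concentrate) + 135×0.270 = 111.8 t/h.
Product flow = 268.85 + 135 = 403.85 t/h; C fraction = 0.2768.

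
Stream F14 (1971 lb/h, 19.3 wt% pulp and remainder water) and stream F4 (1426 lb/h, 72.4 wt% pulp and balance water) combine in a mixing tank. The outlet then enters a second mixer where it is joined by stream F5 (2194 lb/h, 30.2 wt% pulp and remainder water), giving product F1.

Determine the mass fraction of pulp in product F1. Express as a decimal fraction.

0.371

Overall, product flow = 5591 lb/h.
pulp in = 1971×0.193 + 1426×0.724 + 2194×0.302 = 2075.4 lb/h.
pulp fraction in F1 = 0.371.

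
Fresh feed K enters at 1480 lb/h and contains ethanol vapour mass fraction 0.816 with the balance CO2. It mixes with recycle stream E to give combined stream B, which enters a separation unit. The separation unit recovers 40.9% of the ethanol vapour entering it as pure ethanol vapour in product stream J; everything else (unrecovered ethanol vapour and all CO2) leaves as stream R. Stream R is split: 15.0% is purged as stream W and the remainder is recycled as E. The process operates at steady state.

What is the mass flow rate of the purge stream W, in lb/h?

CO2 enters only via K and leaves only via the purge: 1480×0.184 = 0.150×(CO2 in R), and the separation unit passes all CO2, so CO2 in B = CO2 in R = 1815.5 lb/h.
ethanol vapour in B: m_A = 1480×0.816 + (1−0.150)·(1−0.409)·m_A, so m_A = 1207.7/0.4977 = 2426.8 lb/h.
R = (1−0.409)×2426.8 + 1815.5 = 3249.7 lb/h.
Purge W = 0.150×3249.7 = 487.45 lb/h.

487.5 lb/h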